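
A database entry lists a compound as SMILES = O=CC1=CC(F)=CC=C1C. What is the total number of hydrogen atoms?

7

Walk through each heavy atom and fill implicit hydrogens from standard valence (C 4, N 3, O 2, S 2, halogen 1):
  atom 1: O, bond orders sum to 2 (valence 2) → 0 H
  atom 2: C, bond orders sum to 3 (valence 4) → 1 H
  atom 3: C, bond orders sum to 4 (valence 4) → 0 H
  atom 4: C, bond orders sum to 3 (valence 4) → 1 H
  atom 5: C, bond orders sum to 4 (valence 4) → 0 H
  atom 6: F (halogen, monovalent) → 0 H
  atom 7: C, bond orders sum to 3 (valence 4) → 1 H
  atom 8: C, bond orders sum to 3 (valence 4) → 1 H
  atom 9: C, bond orders sum to 4 (valence 4) → 0 H
  atom 10: C, bond orders sum to 1 (valence 4) → 3 H
Total hydrogens: 7.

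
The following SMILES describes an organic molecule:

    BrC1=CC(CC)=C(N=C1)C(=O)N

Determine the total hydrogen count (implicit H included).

9

Walk through each heavy atom and fill implicit hydrogens from standard valence (C 4, N 3, O 2, S 2, halogen 1):
  atom 1: Br (halogen, monovalent) → 0 H
  atom 2: C, bond orders sum to 4 (valence 4) → 0 H
  atom 3: C, bond orders sum to 3 (valence 4) → 1 H
  atom 4: C, bond orders sum to 4 (valence 4) → 0 H
  atom 5: C, bond orders sum to 2 (valence 4) → 2 H
  atom 6: C, bond orders sum to 1 (valence 4) → 3 H
  atom 7: C, bond orders sum to 4 (valence 4) → 0 H
  atom 8: N, bond orders sum to 3 (valence 3) → 0 H
  atom 9: C, bond orders sum to 3 (valence 4) → 1 H
  atom 10: C, bond orders sum to 4 (valence 4) → 0 H
  atom 11: O, bond orders sum to 2 (valence 2) → 0 H
  atom 12: N, bond orders sum to 1 (valence 3) → 2 H
Total hydrogens: 9.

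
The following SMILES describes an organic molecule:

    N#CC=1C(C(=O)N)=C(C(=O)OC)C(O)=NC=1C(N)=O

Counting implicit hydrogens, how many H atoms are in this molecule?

Walk through each heavy atom and fill implicit hydrogens from standard valence (C 4, N 3, O 2, S 2, halogen 1):
  atom 1: N, bond orders sum to 3 (valence 3) → 0 H
  atom 2: C, bond orders sum to 4 (valence 4) → 0 H
  atom 3: C, bond orders sum to 4 (valence 4) → 0 H
  atom 4: C, bond orders sum to 4 (valence 4) → 0 H
  atom 5: C, bond orders sum to 4 (valence 4) → 0 H
  atom 6: O, bond orders sum to 2 (valence 2) → 0 H
  atom 7: N, bond orders sum to 1 (valence 3) → 2 H
  atom 8: C, bond orders sum to 4 (valence 4) → 0 H
  atom 9: C, bond orders sum to 4 (valence 4) → 0 H
  atom 10: O, bond orders sum to 2 (valence 2) → 0 H
  atom 11: O, bond orders sum to 2 (valence 2) → 0 H
  atom 12: C, bond orders sum to 1 (valence 4) → 3 H
  atom 13: C, bond orders sum to 4 (valence 4) → 0 H
  atom 14: O, bond orders sum to 1 (valence 2) → 1 H
  atom 15: N, bond orders sum to 3 (valence 3) → 0 H
  atom 16: C, bond orders sum to 4 (valence 4) → 0 H
  atom 17: C, bond orders sum to 4 (valence 4) → 0 H
  atom 18: N, bond orders sum to 1 (valence 3) → 2 H
  atom 19: O, bond orders sum to 2 (valence 2) → 0 H
Total hydrogens: 8.

8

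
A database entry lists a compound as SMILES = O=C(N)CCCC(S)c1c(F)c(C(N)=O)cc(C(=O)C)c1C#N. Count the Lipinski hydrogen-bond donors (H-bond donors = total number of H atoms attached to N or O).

4

Donors: find every N or O and count the H atoms it carries.
  atom 1 (O): bond orders sum to 2 → 0 H
  atom 3 (N): bond orders sum to 1 → 2 H
  atom 14 (N): bond orders sum to 1 → 2 H
  atom 15 (O): bond orders sum to 2 → 0 H
  atom 19 (O): bond orders sum to 2 → 0 H
  atom 23 (N): bond orders sum to 3 → 0 H
Lipinski HBD = 4.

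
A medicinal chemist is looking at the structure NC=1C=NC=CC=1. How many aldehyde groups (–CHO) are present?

0

Scan the SMILES for the aldehyde motif — none present.
Groups that are present: 1 primary amine.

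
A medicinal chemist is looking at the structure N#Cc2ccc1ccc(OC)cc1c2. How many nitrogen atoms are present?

1

Scan the SMILES for N atoms (remember two-letter symbols like Cl and Br are single atoms).
Nitrogen count: 1.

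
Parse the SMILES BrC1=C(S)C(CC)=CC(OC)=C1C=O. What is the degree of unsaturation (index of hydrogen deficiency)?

Molecular formula: C10H11BrO2S.
DoU = (2C + 2 + N − H − X) / 2, where X is the halogen count and O/S are ignored.
    = (2·10 + 2 + 0 − 11 − 1) / 2 = 10 / 2 = 5.

5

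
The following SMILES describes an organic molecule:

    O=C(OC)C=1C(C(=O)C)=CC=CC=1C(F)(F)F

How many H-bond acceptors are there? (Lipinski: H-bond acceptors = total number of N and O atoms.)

3

N atoms: 0; O atoms: 3.
Lipinski HBA = 0 + 3 = 3.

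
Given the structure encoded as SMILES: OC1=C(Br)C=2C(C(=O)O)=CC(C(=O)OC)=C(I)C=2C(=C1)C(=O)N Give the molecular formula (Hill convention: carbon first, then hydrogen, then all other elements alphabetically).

C14H9BrINO6

Walk through each heavy atom and fill implicit hydrogens from standard valence (C 4, N 3, O 2, S 2, halogen 1):
  atom 1: O, bond orders sum to 1 (valence 2) → 1 H
  atom 2: C, bond orders sum to 4 (valence 4) → 0 H
  atom 3: C, bond orders sum to 4 (valence 4) → 0 H
  atom 4: Br (halogen, monovalent) → 0 H
  atom 5: C, bond orders sum to 4 (valence 4) → 0 H
  atom 6: C, bond orders sum to 4 (valence 4) → 0 H
  atom 7: C, bond orders sum to 4 (valence 4) → 0 H
  atom 8: O, bond orders sum to 2 (valence 2) → 0 H
  atom 9: O, bond orders sum to 1 (valence 2) → 1 H
  atom 10: C, bond orders sum to 3 (valence 4) → 1 H
  atom 11: C, bond orders sum to 4 (valence 4) → 0 H
  atom 12: C, bond orders sum to 4 (valence 4) → 0 H
  atom 13: O, bond orders sum to 2 (valence 2) → 0 H
  atom 14: O, bond orders sum to 2 (valence 2) → 0 H
  atom 15: C, bond orders sum to 1 (valence 4) → 3 H
  atom 16: C, bond orders sum to 4 (valence 4) → 0 H
  atom 17: I (halogen, monovalent) → 0 H
  atom 18: C, bond orders sum to 4 (valence 4) → 0 H
  atom 19: C, bond orders sum to 4 (valence 4) → 0 H
  atom 20: C, bond orders sum to 3 (valence 4) → 1 H
  atom 21: C, bond orders sum to 4 (valence 4) → 0 H
  atom 22: O, bond orders sum to 2 (valence 2) → 0 H
  atom 23: N, bond orders sum to 1 (valence 3) → 2 H
Totals → C:14, H:9, Br:1, I:1, N:1, O:6.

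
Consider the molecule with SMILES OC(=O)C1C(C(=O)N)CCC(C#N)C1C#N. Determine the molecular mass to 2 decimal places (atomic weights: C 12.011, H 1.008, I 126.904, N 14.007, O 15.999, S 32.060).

First, the molecular formula is C10H11N3O3 (counting implicit H from valence).
  C: 10 × 12.011 = 120.110
  H: 11 × 1.008 = 11.088
  N: 3 × 14.007 = 42.021
  O: 3 × 15.999 = 47.997
Sum: 10×12.011 + 11×1.008 + 3×14.007 + 3×15.999 = 221.216 → 221.22 g/mol.

221.22 g/mol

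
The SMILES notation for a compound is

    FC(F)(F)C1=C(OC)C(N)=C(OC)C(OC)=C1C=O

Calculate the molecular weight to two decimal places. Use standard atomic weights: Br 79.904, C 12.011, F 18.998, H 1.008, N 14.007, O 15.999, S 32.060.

279.21 g/mol

First, the molecular formula is C11H12F3NO4 (counting implicit H from valence).
  C: 11 × 12.011 = 132.121
  F: 3 × 18.998 = 56.994
  H: 12 × 1.008 = 12.096
  N: 1 × 14.007 = 14.007
  O: 4 × 15.999 = 63.996
Sum: 11×12.011 + 3×18.998 + 12×1.008 + 1×14.007 + 4×15.999 = 279.214 → 279.21 g/mol.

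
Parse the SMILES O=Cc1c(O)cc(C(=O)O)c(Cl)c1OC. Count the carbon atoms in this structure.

Count every carbon token in the SMILES (each C, including those in ring-closure positions and inside branches).
Carbon count: 9.

9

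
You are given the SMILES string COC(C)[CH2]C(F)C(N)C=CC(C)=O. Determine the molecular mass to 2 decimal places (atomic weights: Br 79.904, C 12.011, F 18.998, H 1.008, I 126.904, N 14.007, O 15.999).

203.26 g/mol

First, the molecular formula is C10H18FNO2 (counting implicit H from valence).
  C: 10 × 12.011 = 120.110
  F: 1 × 18.998 = 18.998
  H: 18 × 1.008 = 18.144
  N: 1 × 14.007 = 14.007
  O: 2 × 15.999 = 31.998
Sum: 10×12.011 + 1×18.998 + 18×1.008 + 1×14.007 + 2×15.999 = 203.257 → 203.26 g/mol.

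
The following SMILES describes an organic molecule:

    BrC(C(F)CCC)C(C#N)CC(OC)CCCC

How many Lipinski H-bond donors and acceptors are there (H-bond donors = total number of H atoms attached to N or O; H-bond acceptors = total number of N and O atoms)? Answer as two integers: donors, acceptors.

Donors: find every N or O and count the H atoms it carries.
  atom 10 (N): bond orders sum to 3 → 0 H
  atom 13 (O): bond orders sum to 2 → 0 H
Lipinski HBD = 0.
Acceptors: N atoms = 1, O atoms = 1 → HBA = 2.

0, 2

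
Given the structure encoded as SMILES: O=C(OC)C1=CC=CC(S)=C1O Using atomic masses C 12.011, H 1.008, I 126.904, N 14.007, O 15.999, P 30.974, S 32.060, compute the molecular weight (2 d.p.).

First, the molecular formula is C8H8O3S (counting implicit H from valence).
  C: 8 × 12.011 = 96.088
  H: 8 × 1.008 = 8.064
  O: 3 × 15.999 = 47.997
  S: 1 × 32.060 = 32.060
Sum: 8×12.011 + 8×1.008 + 3×15.999 + 1×32.060 = 184.209 → 184.21 g/mol.

184.21 g/mol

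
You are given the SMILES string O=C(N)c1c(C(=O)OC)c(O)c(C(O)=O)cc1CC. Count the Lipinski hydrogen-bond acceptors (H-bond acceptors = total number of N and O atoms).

N atoms: 1; O atoms: 6.
Lipinski HBA = 1 + 6 = 7.

7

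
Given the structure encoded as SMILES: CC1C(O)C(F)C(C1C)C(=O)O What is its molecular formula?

Walk through each heavy atom and fill implicit hydrogens from standard valence (C 4, N 3, O 2, S 2, halogen 1):
  atom 1: C, bond orders sum to 1 (valence 4) → 3 H
  atom 2: C, bond orders sum to 3 (valence 4) → 1 H
  atom 3: C, bond orders sum to 3 (valence 4) → 1 H
  atom 4: O, bond orders sum to 1 (valence 2) → 1 H
  atom 5: C, bond orders sum to 3 (valence 4) → 1 H
  atom 6: F (halogen, monovalent) → 0 H
  atom 7: C, bond orders sum to 3 (valence 4) → 1 H
  atom 8: C, bond orders sum to 3 (valence 4) → 1 H
  atom 9: C, bond orders sum to 1 (valence 4) → 3 H
  atom 10: C, bond orders sum to 4 (valence 4) → 0 H
  atom 11: O, bond orders sum to 2 (valence 2) → 0 H
  atom 12: O, bond orders sum to 1 (valence 2) → 1 H
Totals → C:8, H:13, F:1, O:3.

C8H13FO3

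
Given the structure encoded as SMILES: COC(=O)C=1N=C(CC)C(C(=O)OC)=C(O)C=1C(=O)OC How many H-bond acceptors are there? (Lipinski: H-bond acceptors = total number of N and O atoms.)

N atoms: 1; O atoms: 7.
Lipinski HBA = 1 + 7 = 8.

8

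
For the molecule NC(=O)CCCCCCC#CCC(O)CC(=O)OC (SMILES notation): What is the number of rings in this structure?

In SMILES, each pair of matching ring-closure digits denotes one ring-closing bond; the number of such bonds equals the number of independent rings.
Ring-closure bonds here: 0.

0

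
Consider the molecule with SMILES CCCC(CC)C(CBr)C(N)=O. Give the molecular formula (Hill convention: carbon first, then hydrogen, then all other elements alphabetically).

C9H18BrNO

Walk through each heavy atom and fill implicit hydrogens from standard valence (C 4, N 3, O 2, S 2, halogen 1):
  atom 1: C, bond orders sum to 1 (valence 4) → 3 H
  atom 2: C, bond orders sum to 2 (valence 4) → 2 H
  atom 3: C, bond orders sum to 2 (valence 4) → 2 H
  atom 4: C, bond orders sum to 3 (valence 4) → 1 H
  atom 5: C, bond orders sum to 2 (valence 4) → 2 H
  atom 6: C, bond orders sum to 1 (valence 4) → 3 H
  atom 7: C, bond orders sum to 3 (valence 4) → 1 H
  atom 8: C, bond orders sum to 2 (valence 4) → 2 H
  atom 9: Br (halogen, monovalent) → 0 H
  atom 10: C, bond orders sum to 4 (valence 4) → 0 H
  atom 11: N, bond orders sum to 1 (valence 3) → 2 H
  atom 12: O, bond orders sum to 2 (valence 2) → 0 H
Totals → C:9, H:18, Br:1, N:1, O:1.
In Hill order: C9H18BrNO.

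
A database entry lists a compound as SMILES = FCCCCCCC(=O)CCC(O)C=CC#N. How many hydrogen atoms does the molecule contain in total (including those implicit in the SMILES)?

Walk through each heavy atom and fill implicit hydrogens from standard valence (C 4, N 3, O 2, S 2, halogen 1):
  atom 1: F (halogen, monovalent) → 0 H
  atom 2: C, bond orders sum to 2 (valence 4) → 2 H
  atom 3: C, bond orders sum to 2 (valence 4) → 2 H
  atom 4: C, bond orders sum to 2 (valence 4) → 2 H
  atom 5: C, bond orders sum to 2 (valence 4) → 2 H
  atom 6: C, bond orders sum to 2 (valence 4) → 2 H
  atom 7: C, bond orders sum to 2 (valence 4) → 2 H
  atom 8: C, bond orders sum to 4 (valence 4) → 0 H
  atom 9: O, bond orders sum to 2 (valence 2) → 0 H
  atom 10: C, bond orders sum to 2 (valence 4) → 2 H
  atom 11: C, bond orders sum to 2 (valence 4) → 2 H
  atom 12: C, bond orders sum to 3 (valence 4) → 1 H
  atom 13: O, bond orders sum to 1 (valence 2) → 1 H
  atom 14: C, bond orders sum to 3 (valence 4) → 1 H
  atom 15: C, bond orders sum to 3 (valence 4) → 1 H
  atom 16: C, bond orders sum to 4 (valence 4) → 0 H
  atom 17: N, bond orders sum to 3 (valence 3) → 0 H
Total hydrogens: 20.

20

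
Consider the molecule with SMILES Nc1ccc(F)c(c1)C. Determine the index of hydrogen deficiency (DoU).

4

Molecular formula: C7H8FN.
DoU = (2C + 2 + N − H − X) / 2, where X is the halogen count and O/S are ignored.
    = (2·7 + 2 + 1 − 8 − 1) / 2 = 8 / 2 = 4.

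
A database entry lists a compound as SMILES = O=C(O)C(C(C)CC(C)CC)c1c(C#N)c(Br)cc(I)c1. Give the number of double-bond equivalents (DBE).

7

Molecular formula: C16H19BrINO2.
DoU = (2C + 2 + N − H − X) / 2, where X is the halogen count and O/S are ignored.
    = (2·16 + 2 + 1 − 19 − 2) / 2 = 14 / 2 = 7.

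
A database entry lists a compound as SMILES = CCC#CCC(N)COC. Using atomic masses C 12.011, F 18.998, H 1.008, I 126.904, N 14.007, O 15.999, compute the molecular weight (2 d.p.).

141.21 g/mol

First, the molecular formula is C8H15NO (counting implicit H from valence).
  C: 8 × 12.011 = 96.088
  H: 15 × 1.008 = 15.120
  N: 1 × 14.007 = 14.007
  O: 1 × 15.999 = 15.999
Sum: 8×12.011 + 15×1.008 + 1×14.007 + 1×15.999 = 141.214 → 141.21 g/mol.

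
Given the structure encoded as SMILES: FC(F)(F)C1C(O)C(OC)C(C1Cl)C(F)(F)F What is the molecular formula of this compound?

C8H9ClF6O2

Walk through each heavy atom and fill implicit hydrogens from standard valence (C 4, N 3, O 2, S 2, halogen 1):
  atom 1: F (halogen, monovalent) → 0 H
  atom 2: C, bond orders sum to 4 (valence 4) → 0 H
  atom 3: F (halogen, monovalent) → 0 H
  atom 4: F (halogen, monovalent) → 0 H
  atom 5: C, bond orders sum to 3 (valence 4) → 1 H
  atom 6: C, bond orders sum to 3 (valence 4) → 1 H
  atom 7: O, bond orders sum to 1 (valence 2) → 1 H
  atom 8: C, bond orders sum to 3 (valence 4) → 1 H
  atom 9: O, bond orders sum to 2 (valence 2) → 0 H
  atom 10: C, bond orders sum to 1 (valence 4) → 3 H
  atom 11: C, bond orders sum to 3 (valence 4) → 1 H
  atom 12: C, bond orders sum to 3 (valence 4) → 1 H
  atom 13: Cl (halogen, monovalent) → 0 H
  atom 14: C, bond orders sum to 4 (valence 4) → 0 H
  atom 15: F (halogen, monovalent) → 0 H
  atom 16: F (halogen, monovalent) → 0 H
  atom 17: F (halogen, monovalent) → 0 H
Totals → C:8, H:9, Cl:1, F:6, O:2.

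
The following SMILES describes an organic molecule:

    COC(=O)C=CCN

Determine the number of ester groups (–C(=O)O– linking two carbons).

The ester motif appears at heavy-atom position 3 in the SMILES.
Other groups present: 1 alkene, 1 primary amine.
Ester count: 1.

1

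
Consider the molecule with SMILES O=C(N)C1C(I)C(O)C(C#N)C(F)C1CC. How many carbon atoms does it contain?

10

Count every carbon token in the SMILES (each C, including those in ring-closure positions and inside branches).
Carbon count: 10.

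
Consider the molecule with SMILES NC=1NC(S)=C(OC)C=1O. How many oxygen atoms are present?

2

Scan the SMILES for O atoms (remember two-letter symbols like Cl and Br are single atoms).
Oxygen count: 2.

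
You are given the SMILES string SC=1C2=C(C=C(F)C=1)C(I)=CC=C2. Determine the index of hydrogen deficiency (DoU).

7

Degree of unsaturation = (number of rings) + (number of π bonds).
Ring closures in the SMILES: 2.
π bonds: 5 double bonds (each 1 DoU) → 5 DoU from unsaturation.
Total DoU = 2 + 5 = 7.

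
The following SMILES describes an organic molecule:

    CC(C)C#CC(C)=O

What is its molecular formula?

C7H10O

Walk through each heavy atom and fill implicit hydrogens from standard valence (C 4, N 3, O 2, S 2, halogen 1):
  atom 1: C, bond orders sum to 1 (valence 4) → 3 H
  atom 2: C, bond orders sum to 3 (valence 4) → 1 H
  atom 3: C, bond orders sum to 1 (valence 4) → 3 H
  atom 4: C, bond orders sum to 4 (valence 4) → 0 H
  atom 5: C, bond orders sum to 4 (valence 4) → 0 H
  atom 6: C, bond orders sum to 4 (valence 4) → 0 H
  atom 7: C, bond orders sum to 1 (valence 4) → 3 H
  atom 8: O, bond orders sum to 2 (valence 2) → 0 H
Totals → C:7, H:10, O:1.
In Hill order: C7H10O.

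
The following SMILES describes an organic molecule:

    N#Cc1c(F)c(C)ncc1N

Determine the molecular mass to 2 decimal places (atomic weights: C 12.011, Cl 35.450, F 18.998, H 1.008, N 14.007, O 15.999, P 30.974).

First, the molecular formula is C7H6FN3 (counting implicit H from valence).
  C: 7 × 12.011 = 84.077
  F: 1 × 18.998 = 18.998
  H: 6 × 1.008 = 6.048
  N: 3 × 14.007 = 42.021
Sum: 7×12.011 + 1×18.998 + 6×1.008 + 3×14.007 = 151.144 → 151.14 g/mol.

151.14 g/mol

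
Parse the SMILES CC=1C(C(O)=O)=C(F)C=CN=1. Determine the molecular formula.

C7H6FNO2

Walk through each heavy atom and fill implicit hydrogens from standard valence (C 4, N 3, O 2, S 2, halogen 1):
  atom 1: C, bond orders sum to 1 (valence 4) → 3 H
  atom 2: C, bond orders sum to 4 (valence 4) → 0 H
  atom 3: C, bond orders sum to 4 (valence 4) → 0 H
  atom 4: C, bond orders sum to 4 (valence 4) → 0 H
  atom 5: O, bond orders sum to 1 (valence 2) → 1 H
  atom 6: O, bond orders sum to 2 (valence 2) → 0 H
  atom 7: C, bond orders sum to 4 (valence 4) → 0 H
  atom 8: F (halogen, monovalent) → 0 H
  atom 9: C, bond orders sum to 3 (valence 4) → 1 H
  atom 10: C, bond orders sum to 3 (valence 4) → 1 H
  atom 11: N, bond orders sum to 3 (valence 3) → 0 H
Totals → C:7, H:6, F:1, N:1, O:2.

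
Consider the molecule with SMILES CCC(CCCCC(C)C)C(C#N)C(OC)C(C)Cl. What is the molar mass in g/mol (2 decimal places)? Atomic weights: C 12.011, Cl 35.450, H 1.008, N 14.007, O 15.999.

287.87 g/mol

First, the molecular formula is C16H30ClNO (counting implicit H from valence).
  C: 16 × 12.011 = 192.176
  Cl: 1 × 35.450 = 35.450
  H: 30 × 1.008 = 30.240
  N: 1 × 14.007 = 14.007
  O: 1 × 15.999 = 15.999
Sum: 16×12.011 + 1×35.450 + 30×1.008 + 1×14.007 + 1×15.999 = 287.872 → 287.87 g/mol.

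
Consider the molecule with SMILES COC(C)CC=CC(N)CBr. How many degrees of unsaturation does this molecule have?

Degree of unsaturation = (number of rings) + (number of π bonds).
Ring closures in the SMILES: 0.
π bonds: 1 double bond (each 1 DoU) → 1 DoU from unsaturation.
Total DoU = 0 + 1 = 1.

1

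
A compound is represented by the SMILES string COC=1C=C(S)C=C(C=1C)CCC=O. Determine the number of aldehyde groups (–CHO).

The aldehyde motif appears at heavy-atom position 13 in the SMILES.
Other groups present: 1 ether, 1 thiol.
Aldehyde count: 1.

1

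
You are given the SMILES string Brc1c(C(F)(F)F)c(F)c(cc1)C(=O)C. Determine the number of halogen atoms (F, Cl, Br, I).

Halogen atoms appear at heavy-atom positions 1, 5, 6, 7, 9 (1×Br, 4×F).
Other groups present: 1 ketone.
Halogen count: 5.

5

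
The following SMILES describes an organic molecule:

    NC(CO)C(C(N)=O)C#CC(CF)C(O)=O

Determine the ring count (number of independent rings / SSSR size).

In SMILES, each pair of matching ring-closure digits denotes one ring-closing bond; the number of such bonds equals the number of independent rings.
Ring-closure bonds here: 0.

0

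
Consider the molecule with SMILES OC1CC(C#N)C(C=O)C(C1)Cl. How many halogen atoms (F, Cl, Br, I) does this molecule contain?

1

Halogen atoms appear at heavy-atom position 12 (1×Cl).
Other groups present: 1 aldehyde, 1 hydroxyl, 1 nitrile.
Halogen count: 1.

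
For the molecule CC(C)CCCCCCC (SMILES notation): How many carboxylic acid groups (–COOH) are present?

0

Scan the SMILES for the carboxylic acid motif — none present.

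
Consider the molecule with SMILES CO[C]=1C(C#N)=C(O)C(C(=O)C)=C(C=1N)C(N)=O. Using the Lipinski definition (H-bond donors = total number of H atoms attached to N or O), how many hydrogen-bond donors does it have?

Donors: find every N or O and count the H atoms it carries.
  atom 2 (O): bond orders sum to 2 → 0 H
  atom 6 (N): bond orders sum to 3 → 0 H
  atom 8 (O): bond orders sum to 1 → 1 H
  atom 11 (O): bond orders sum to 2 → 0 H
  atom 15 (N): bond orders sum to 1 → 2 H
  atom 17 (N): bond orders sum to 1 → 2 H
  atom 18 (O): bond orders sum to 2 → 0 H
Lipinski HBD = 5.

5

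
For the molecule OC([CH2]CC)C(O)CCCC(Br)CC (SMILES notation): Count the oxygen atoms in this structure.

2

Scan the SMILES for O atoms (remember two-letter symbols like Cl and Br are single atoms).
Oxygen count: 2.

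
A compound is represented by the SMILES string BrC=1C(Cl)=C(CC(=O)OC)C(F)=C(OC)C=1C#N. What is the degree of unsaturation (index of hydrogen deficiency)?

7

Degree of unsaturation = (number of rings) + (number of π bonds).
Ring closures in the SMILES: 1.
π bonds: 4 double bonds (each 1 DoU), 1 triple bond (each 2 DoU) → 6 DoU from unsaturation.
Total DoU = 1 + 6 = 7.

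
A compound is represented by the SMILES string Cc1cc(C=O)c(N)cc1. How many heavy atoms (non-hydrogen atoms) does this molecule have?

Every atom symbol written in the SMILES (organic subset) is one heavy atom; implicit H are not written.
Heavy atoms by element → C:8, N:1, O:1.
Total: 10.

10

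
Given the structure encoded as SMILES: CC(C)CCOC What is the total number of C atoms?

Count every carbon token in the SMILES (each C, including those in ring-closure positions and inside branches).
Carbon count: 6.

6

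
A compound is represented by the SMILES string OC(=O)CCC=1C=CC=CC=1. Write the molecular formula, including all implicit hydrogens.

C9H10O2

Walk through each heavy atom and fill implicit hydrogens from standard valence (C 4, N 3, O 2, S 2, halogen 1):
  atom 1: O, bond orders sum to 1 (valence 2) → 1 H
  atom 2: C, bond orders sum to 4 (valence 4) → 0 H
  atom 3: O, bond orders sum to 2 (valence 2) → 0 H
  atom 4: C, bond orders sum to 2 (valence 4) → 2 H
  atom 5: C, bond orders sum to 2 (valence 4) → 2 H
  atom 6: C, bond orders sum to 4 (valence 4) → 0 H
  atom 7: C, bond orders sum to 3 (valence 4) → 1 H
  atom 8: C, bond orders sum to 3 (valence 4) → 1 H
  atom 9: C, bond orders sum to 3 (valence 4) → 1 H
  atom 10: C, bond orders sum to 3 (valence 4) → 1 H
  atom 11: C, bond orders sum to 3 (valence 4) → 1 H
Totals → C:9, H:10, O:2.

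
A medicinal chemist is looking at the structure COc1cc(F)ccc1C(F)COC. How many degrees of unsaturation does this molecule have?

4

Molecular formula: C10H12F2O2.
DoU = (2C + 2 + N − H − X) / 2, where X is the halogen count and O/S are ignored.
    = (2·10 + 2 + 0 − 12 − 2) / 2 = 8 / 2 = 4.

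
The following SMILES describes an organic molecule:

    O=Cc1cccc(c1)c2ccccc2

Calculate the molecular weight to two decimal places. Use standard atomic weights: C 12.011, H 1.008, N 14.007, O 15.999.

182.22 g/mol

First, the molecular formula is C13H10O (counting implicit H from valence).
  C: 13 × 12.011 = 156.143
  H: 10 × 1.008 = 10.080
  O: 1 × 15.999 = 15.999
Sum: 13×12.011 + 10×1.008 + 1×15.999 = 182.222 → 182.22 g/mol.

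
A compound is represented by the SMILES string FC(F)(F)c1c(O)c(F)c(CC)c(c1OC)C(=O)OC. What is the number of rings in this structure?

1

In SMILES, each pair of matching ring-closure digits denotes one ring-closing bond; the number of such bonds equals the number of independent rings.
Ring-closure bonds here: 1.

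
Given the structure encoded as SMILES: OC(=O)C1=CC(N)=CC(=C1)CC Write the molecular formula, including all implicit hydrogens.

C9H11NO2

Walk through each heavy atom and fill implicit hydrogens from standard valence (C 4, N 3, O 2, S 2, halogen 1):
  atom 1: O, bond orders sum to 1 (valence 2) → 1 H
  atom 2: C, bond orders sum to 4 (valence 4) → 0 H
  atom 3: O, bond orders sum to 2 (valence 2) → 0 H
  atom 4: C, bond orders sum to 4 (valence 4) → 0 H
  atom 5: C, bond orders sum to 3 (valence 4) → 1 H
  atom 6: C, bond orders sum to 4 (valence 4) → 0 H
  atom 7: N, bond orders sum to 1 (valence 3) → 2 H
  atom 8: C, bond orders sum to 3 (valence 4) → 1 H
  atom 9: C, bond orders sum to 4 (valence 4) → 0 H
  atom 10: C, bond orders sum to 3 (valence 4) → 1 H
  atom 11: C, bond orders sum to 2 (valence 4) → 2 H
  atom 12: C, bond orders sum to 1 (valence 4) → 3 H
Totals → C:9, H:11, N:1, O:2.
In Hill order: C9H11NO2.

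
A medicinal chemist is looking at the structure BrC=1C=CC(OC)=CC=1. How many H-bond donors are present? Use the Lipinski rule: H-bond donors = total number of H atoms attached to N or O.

0

Donors: find every N or O and count the H atoms it carries.
  atom 6 (O): bond orders sum to 2 → 0 H
Lipinski HBD = 0.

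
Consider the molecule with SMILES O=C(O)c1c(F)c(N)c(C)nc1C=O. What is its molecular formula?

Walk through each heavy atom and fill implicit hydrogens from standard valence (C 4, N 3, O 2, S 2, halogen 1); for lowercase aromatic atoms, an aromatic c carries 1 H when it has two neighbours and 0 H with three, and aromatic n carries 0 H:
  atom 1: O, bond orders sum to 2 (valence 2) → 0 H
  atom 2: C, bond orders sum to 4 (valence 4) → 0 H
  atom 3: O, bond orders sum to 1 (valence 2) → 1 H
  atom 4: aromatic c, 3 neighbours → 0 H
  atom 5: aromatic c, 3 neighbours → 0 H
  atom 6: F (halogen, monovalent) → 0 H
  atom 7: aromatic c, 3 neighbours → 0 H
  atom 8: N, bond orders sum to 1 (valence 3) → 2 H
  atom 9: aromatic c, 3 neighbours → 0 H
  atom 10: C, bond orders sum to 1 (valence 4) → 3 H
  atom 11: aromatic n, 2 neighbours → 0 H
  atom 12: aromatic c, 3 neighbours → 0 H
  atom 13: C, bond orders sum to 3 (valence 4) → 1 H
  atom 14: O, bond orders sum to 2 (valence 2) → 0 H
Totals → C:8, H:7, F:1, N:2, O:3.

C8H7FN2O3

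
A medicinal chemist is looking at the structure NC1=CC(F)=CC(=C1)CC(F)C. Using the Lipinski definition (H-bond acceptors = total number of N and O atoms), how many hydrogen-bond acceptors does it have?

N atoms: 1; O atoms: 0.
Lipinski HBA = 1 + 0 = 1.

1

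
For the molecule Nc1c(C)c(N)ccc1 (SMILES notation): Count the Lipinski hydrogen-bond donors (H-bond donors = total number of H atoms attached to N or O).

4

Donors: find every N or O and count the H atoms it carries.
  atom 1 (N): bond orders sum to 1 → 2 H
  atom 6 (N): bond orders sum to 1 → 2 H
Lipinski HBD = 4.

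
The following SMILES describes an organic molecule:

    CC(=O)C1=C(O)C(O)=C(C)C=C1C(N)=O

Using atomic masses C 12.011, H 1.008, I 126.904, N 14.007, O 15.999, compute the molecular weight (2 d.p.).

209.20 g/mol

First, the molecular formula is C10H11NO4 (counting implicit H from valence).
  C: 10 × 12.011 = 120.110
  H: 11 × 1.008 = 11.088
  N: 1 × 14.007 = 14.007
  O: 4 × 15.999 = 63.996
Sum: 10×12.011 + 11×1.008 + 1×14.007 + 4×15.999 = 209.201 → 209.20 g/mol.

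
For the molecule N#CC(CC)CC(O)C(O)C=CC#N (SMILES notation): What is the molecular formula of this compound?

Walk through each heavy atom and fill implicit hydrogens from standard valence (C 4, N 3, O 2, S 2, halogen 1):
  atom 1: N, bond orders sum to 3 (valence 3) → 0 H
  atom 2: C, bond orders sum to 4 (valence 4) → 0 H
  atom 3: C, bond orders sum to 3 (valence 4) → 1 H
  atom 4: C, bond orders sum to 2 (valence 4) → 2 H
  atom 5: C, bond orders sum to 1 (valence 4) → 3 H
  atom 6: C, bond orders sum to 2 (valence 4) → 2 H
  atom 7: C, bond orders sum to 3 (valence 4) → 1 H
  atom 8: O, bond orders sum to 1 (valence 2) → 1 H
  atom 9: C, bond orders sum to 3 (valence 4) → 1 H
  atom 10: O, bond orders sum to 1 (valence 2) → 1 H
  atom 11: C, bond orders sum to 3 (valence 4) → 1 H
  atom 12: C, bond orders sum to 3 (valence 4) → 1 H
  atom 13: C, bond orders sum to 4 (valence 4) → 0 H
  atom 14: N, bond orders sum to 3 (valence 3) → 0 H
Totals → C:10, H:14, N:2, O:2.
In Hill order: C10H14N2O2.

C10H14N2O2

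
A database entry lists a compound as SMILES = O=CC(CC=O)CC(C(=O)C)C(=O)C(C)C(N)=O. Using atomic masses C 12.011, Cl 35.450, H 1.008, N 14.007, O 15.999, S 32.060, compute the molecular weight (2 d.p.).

First, the molecular formula is C12H17NO5 (counting implicit H from valence).
  C: 12 × 12.011 = 144.132
  H: 17 × 1.008 = 17.136
  N: 1 × 14.007 = 14.007
  O: 5 × 15.999 = 79.995
Sum: 12×12.011 + 17×1.008 + 1×14.007 + 5×15.999 = 255.270 → 255.27 g/mol.

255.27 g/mol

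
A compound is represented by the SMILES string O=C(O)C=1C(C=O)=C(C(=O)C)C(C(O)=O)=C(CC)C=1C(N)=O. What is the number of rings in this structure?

In SMILES, each pair of matching ring-closure digits denotes one ring-closing bond; the number of such bonds equals the number of independent rings.
Ring-closure bonds here: 1.

1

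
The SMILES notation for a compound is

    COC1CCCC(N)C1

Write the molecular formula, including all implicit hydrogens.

Walk through each heavy atom and fill implicit hydrogens from standard valence (C 4, N 3, O 2, S 2, halogen 1):
  atom 1: C, bond orders sum to 1 (valence 4) → 3 H
  atom 2: O, bond orders sum to 2 (valence 2) → 0 H
  atom 3: C, bond orders sum to 3 (valence 4) → 1 H
  atom 4: C, bond orders sum to 2 (valence 4) → 2 H
  atom 5: C, bond orders sum to 2 (valence 4) → 2 H
  atom 6: C, bond orders sum to 2 (valence 4) → 2 H
  atom 7: C, bond orders sum to 3 (valence 4) → 1 H
  atom 8: N, bond orders sum to 1 (valence 3) → 2 H
  atom 9: C, bond orders sum to 2 (valence 4) → 2 H
Totals → C:7, H:15, N:1, O:1.
In Hill order: C7H15NO.

C7H15NO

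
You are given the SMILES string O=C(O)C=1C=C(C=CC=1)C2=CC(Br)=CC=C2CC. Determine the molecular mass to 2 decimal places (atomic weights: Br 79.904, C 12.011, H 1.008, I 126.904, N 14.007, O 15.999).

305.17 g/mol

First, the molecular formula is C15H13BrO2 (counting implicit H from valence).
  Br: 1 × 79.904 = 79.904
  C: 15 × 12.011 = 180.165
  H: 13 × 1.008 = 13.104
  O: 2 × 15.999 = 31.998
Sum: 1×79.904 + 15×12.011 + 13×1.008 + 2×15.999 = 305.171 → 305.17 g/mol.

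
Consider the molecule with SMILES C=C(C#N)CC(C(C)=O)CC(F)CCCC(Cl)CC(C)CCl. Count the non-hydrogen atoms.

Every atom symbol written in the SMILES (organic subset) is one heavy atom; implicit H are not written.
Heavy atoms by element → C:17, Cl:2, F:1, N:1, O:1.
Total: 22.

22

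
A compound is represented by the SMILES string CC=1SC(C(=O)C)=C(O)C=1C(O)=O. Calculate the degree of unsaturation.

Degree of unsaturation = (number of rings) + (number of π bonds).
Ring closures in the SMILES: 1.
π bonds: 4 double bonds (each 1 DoU) → 4 DoU from unsaturation.
Total DoU = 1 + 4 = 5.

5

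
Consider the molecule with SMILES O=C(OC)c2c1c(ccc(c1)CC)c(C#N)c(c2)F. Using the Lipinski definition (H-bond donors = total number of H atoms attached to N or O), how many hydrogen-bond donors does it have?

Donors: find every N or O and count the H atoms it carries.
  atom 1 (O): bond orders sum to 2 → 0 H
  atom 3 (O): bond orders sum to 2 → 0 H
  atom 16 (N): bond orders sum to 3 → 0 H
Lipinski HBD = 0.

0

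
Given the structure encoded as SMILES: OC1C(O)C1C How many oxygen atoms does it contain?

Scan the SMILES for O atoms (remember two-letter symbols like Cl and Br are single atoms).
Oxygen count: 2.

2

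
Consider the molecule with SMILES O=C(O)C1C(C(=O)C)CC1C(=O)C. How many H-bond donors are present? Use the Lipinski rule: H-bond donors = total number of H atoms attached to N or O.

1

Donors: find every N or O and count the H atoms it carries.
  atom 1 (O): bond orders sum to 2 → 0 H
  atom 3 (O): bond orders sum to 1 → 1 H
  atom 7 (O): bond orders sum to 2 → 0 H
  atom 12 (O): bond orders sum to 2 → 0 H
Lipinski HBD = 1.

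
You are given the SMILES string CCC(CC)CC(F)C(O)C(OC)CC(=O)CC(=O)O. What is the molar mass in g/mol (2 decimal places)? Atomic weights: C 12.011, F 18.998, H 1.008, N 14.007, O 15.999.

292.35 g/mol

First, the molecular formula is C14H25FO5 (counting implicit H from valence).
  C: 14 × 12.011 = 168.154
  F: 1 × 18.998 = 18.998
  H: 25 × 1.008 = 25.200
  O: 5 × 15.999 = 79.995
Sum: 14×12.011 + 1×18.998 + 25×1.008 + 5×15.999 = 292.347 → 292.35 g/mol.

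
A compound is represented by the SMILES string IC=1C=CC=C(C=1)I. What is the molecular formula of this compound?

C6H4I2

Walk through each heavy atom and fill implicit hydrogens from standard valence (C 4, N 3, O 2, S 2, halogen 1):
  atom 1: I (halogen, monovalent) → 0 H
  atom 2: C, bond orders sum to 4 (valence 4) → 0 H
  atom 3: C, bond orders sum to 3 (valence 4) → 1 H
  atom 4: C, bond orders sum to 3 (valence 4) → 1 H
  atom 5: C, bond orders sum to 3 (valence 4) → 1 H
  atom 6: C, bond orders sum to 4 (valence 4) → 0 H
  atom 7: C, bond orders sum to 3 (valence 4) → 1 H
  atom 8: I (halogen, monovalent) → 0 H
Totals → C:6, H:4, I:2.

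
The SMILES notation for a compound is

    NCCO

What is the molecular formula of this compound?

Walk through each heavy atom and fill implicit hydrogens from standard valence (C 4, N 3, O 2, S 2, halogen 1):
  atom 1: N, bond orders sum to 1 (valence 3) → 2 H
  atom 2: C, bond orders sum to 2 (valence 4) → 2 H
  atom 3: C, bond orders sum to 2 (valence 4) → 2 H
  atom 4: O, bond orders sum to 1 (valence 2) → 1 H
Totals → C:2, H:7, N:1, O:1.
In Hill order: C2H7NO.

C2H7NO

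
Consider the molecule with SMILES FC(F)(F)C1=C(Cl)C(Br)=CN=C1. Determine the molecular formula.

Walk through each heavy atom and fill implicit hydrogens from standard valence (C 4, N 3, O 2, S 2, halogen 1):
  atom 1: F (halogen, monovalent) → 0 H
  atom 2: C, bond orders sum to 4 (valence 4) → 0 H
  atom 3: F (halogen, monovalent) → 0 H
  atom 4: F (halogen, monovalent) → 0 H
  atom 5: C, bond orders sum to 4 (valence 4) → 0 H
  atom 6: C, bond orders sum to 4 (valence 4) → 0 H
  atom 7: Cl (halogen, monovalent) → 0 H
  atom 8: C, bond orders sum to 4 (valence 4) → 0 H
  atom 9: Br (halogen, monovalent) → 0 H
  atom 10: C, bond orders sum to 3 (valence 4) → 1 H
  atom 11: N, bond orders sum to 3 (valence 3) → 0 H
  atom 12: C, bond orders sum to 3 (valence 4) → 1 H
Totals → C:6, H:2, Br:1, Cl:1, F:3, N:1.

C6H2BrClF3N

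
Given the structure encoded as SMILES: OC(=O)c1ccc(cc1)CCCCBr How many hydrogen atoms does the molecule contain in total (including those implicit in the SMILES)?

Walk through each heavy atom and fill implicit hydrogens from standard valence (C 4, N 3, O 2, S 2, halogen 1); for lowercase aromatic atoms, an aromatic c carries 1 H when it has two neighbours and 0 H with three, and aromatic n carries 0 H:
  atom 1: O, bond orders sum to 1 (valence 2) → 1 H
  atom 2: C, bond orders sum to 4 (valence 4) → 0 H
  atom 3: O, bond orders sum to 2 (valence 2) → 0 H
  atom 4: aromatic c, 3 neighbours → 0 H
  atom 5: aromatic c, 2 neighbours → 1 H
  atom 6: aromatic c, 2 neighbours → 1 H
  atom 7: aromatic c, 3 neighbours → 0 H
  atom 8: aromatic c, 2 neighbours → 1 H
  atom 9: aromatic c, 2 neighbours → 1 H
  atom 10: C, bond orders sum to 2 (valence 4) → 2 H
  atom 11: C, bond orders sum to 2 (valence 4) → 2 H
  atom 12: C, bond orders sum to 2 (valence 4) → 2 H
  atom 13: C, bond orders sum to 2 (valence 4) → 2 H
  atom 14: Br (halogen, monovalent) → 0 H
Total hydrogens: 13.

13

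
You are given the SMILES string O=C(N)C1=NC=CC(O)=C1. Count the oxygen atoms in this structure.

Scan the SMILES for O atoms (remember two-letter symbols like Cl and Br are single atoms).
Oxygen count: 2.

2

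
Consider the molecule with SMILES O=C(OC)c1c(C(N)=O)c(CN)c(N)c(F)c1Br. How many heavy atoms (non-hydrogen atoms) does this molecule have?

Every atom symbol written in the SMILES (organic subset) is one heavy atom; implicit H are not written.
Heavy atoms by element → Br:1, C:10, F:1, N:3, O:3.
Total: 18.

18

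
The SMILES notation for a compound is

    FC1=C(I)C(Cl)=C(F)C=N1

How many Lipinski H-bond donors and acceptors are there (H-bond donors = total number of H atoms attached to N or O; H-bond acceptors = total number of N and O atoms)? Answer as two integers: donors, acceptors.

Donors: find every N or O and count the H atoms it carries.
  atom 10 (N): bond orders sum to 3 → 0 H
Lipinski HBD = 0.
Acceptors: N atoms = 1, O atoms = 0 → HBA = 1.

0, 1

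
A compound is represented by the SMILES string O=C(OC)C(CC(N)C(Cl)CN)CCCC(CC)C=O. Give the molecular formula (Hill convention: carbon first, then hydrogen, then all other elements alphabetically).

C14H27ClN2O3

Walk through each heavy atom and fill implicit hydrogens from standard valence (C 4, N 3, O 2, S 2, halogen 1):
  atom 1: O, bond orders sum to 2 (valence 2) → 0 H
  atom 2: C, bond orders sum to 4 (valence 4) → 0 H
  atom 3: O, bond orders sum to 2 (valence 2) → 0 H
  atom 4: C, bond orders sum to 1 (valence 4) → 3 H
  atom 5: C, bond orders sum to 3 (valence 4) → 1 H
  atom 6: C, bond orders sum to 2 (valence 4) → 2 H
  atom 7: C, bond orders sum to 3 (valence 4) → 1 H
  atom 8: N, bond orders sum to 1 (valence 3) → 2 H
  atom 9: C, bond orders sum to 3 (valence 4) → 1 H
  atom 10: Cl (halogen, monovalent) → 0 H
  atom 11: C, bond orders sum to 2 (valence 4) → 2 H
  atom 12: N, bond orders sum to 1 (valence 3) → 2 H
  atom 13: C, bond orders sum to 2 (valence 4) → 2 H
  atom 14: C, bond orders sum to 2 (valence 4) → 2 H
  atom 15: C, bond orders sum to 2 (valence 4) → 2 H
  atom 16: C, bond orders sum to 3 (valence 4) → 1 H
  atom 17: C, bond orders sum to 2 (valence 4) → 2 H
  atom 18: C, bond orders sum to 1 (valence 4) → 3 H
  atom 19: C, bond orders sum to 3 (valence 4) → 1 H
  atom 20: O, bond orders sum to 2 (valence 2) → 0 H
Totals → C:14, H:27, Cl:1, N:2, O:3.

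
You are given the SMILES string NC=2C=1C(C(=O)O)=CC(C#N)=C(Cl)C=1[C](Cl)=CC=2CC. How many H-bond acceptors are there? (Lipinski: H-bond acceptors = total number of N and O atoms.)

4

N atoms: 2; O atoms: 2.
Lipinski HBA = 2 + 2 = 4.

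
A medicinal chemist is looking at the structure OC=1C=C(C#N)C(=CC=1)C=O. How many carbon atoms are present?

8

Count every carbon token in the SMILES (each C, including those in ring-closure positions and inside branches).
Carbon count: 8.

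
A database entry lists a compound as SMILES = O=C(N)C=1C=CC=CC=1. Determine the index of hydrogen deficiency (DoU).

5

Degree of unsaturation = (number of rings) + (number of π bonds).
Ring closures in the SMILES: 1.
π bonds: 4 double bonds (each 1 DoU) → 4 DoU from unsaturation.
Total DoU = 1 + 4 = 5.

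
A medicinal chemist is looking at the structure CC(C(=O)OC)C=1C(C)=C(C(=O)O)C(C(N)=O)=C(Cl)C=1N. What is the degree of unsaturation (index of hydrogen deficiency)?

Molecular formula: C13H15ClN2O5.
DoU = (2C + 2 + N − H − X) / 2, where X is the halogen count and O/S are ignored.
    = (2·13 + 2 + 2 − 15 − 1) / 2 = 14 / 2 = 7.

7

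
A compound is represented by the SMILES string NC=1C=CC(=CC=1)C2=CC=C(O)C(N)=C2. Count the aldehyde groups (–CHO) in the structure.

0

Scan the SMILES for the aldehyde motif — none present.
Groups that are present: 1 hydroxyl, 2 primary amine.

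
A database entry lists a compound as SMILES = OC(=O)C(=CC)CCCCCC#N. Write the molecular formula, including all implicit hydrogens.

Walk through each heavy atom and fill implicit hydrogens from standard valence (C 4, N 3, O 2, S 2, halogen 1):
  atom 1: O, bond orders sum to 1 (valence 2) → 1 H
  atom 2: C, bond orders sum to 4 (valence 4) → 0 H
  atom 3: O, bond orders sum to 2 (valence 2) → 0 H
  atom 4: C, bond orders sum to 4 (valence 4) → 0 H
  atom 5: C, bond orders sum to 3 (valence 4) → 1 H
  atom 6: C, bond orders sum to 1 (valence 4) → 3 H
  atom 7: C, bond orders sum to 2 (valence 4) → 2 H
  atom 8: C, bond orders sum to 2 (valence 4) → 2 H
  atom 9: C, bond orders sum to 2 (valence 4) → 2 H
  atom 10: C, bond orders sum to 2 (valence 4) → 2 H
  atom 11: C, bond orders sum to 2 (valence 4) → 2 H
  atom 12: C, bond orders sum to 4 (valence 4) → 0 H
  atom 13: N, bond orders sum to 3 (valence 3) → 0 H
Totals → C:10, H:15, N:1, O:2.
In Hill order: C10H15NO2.

C10H15NO2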